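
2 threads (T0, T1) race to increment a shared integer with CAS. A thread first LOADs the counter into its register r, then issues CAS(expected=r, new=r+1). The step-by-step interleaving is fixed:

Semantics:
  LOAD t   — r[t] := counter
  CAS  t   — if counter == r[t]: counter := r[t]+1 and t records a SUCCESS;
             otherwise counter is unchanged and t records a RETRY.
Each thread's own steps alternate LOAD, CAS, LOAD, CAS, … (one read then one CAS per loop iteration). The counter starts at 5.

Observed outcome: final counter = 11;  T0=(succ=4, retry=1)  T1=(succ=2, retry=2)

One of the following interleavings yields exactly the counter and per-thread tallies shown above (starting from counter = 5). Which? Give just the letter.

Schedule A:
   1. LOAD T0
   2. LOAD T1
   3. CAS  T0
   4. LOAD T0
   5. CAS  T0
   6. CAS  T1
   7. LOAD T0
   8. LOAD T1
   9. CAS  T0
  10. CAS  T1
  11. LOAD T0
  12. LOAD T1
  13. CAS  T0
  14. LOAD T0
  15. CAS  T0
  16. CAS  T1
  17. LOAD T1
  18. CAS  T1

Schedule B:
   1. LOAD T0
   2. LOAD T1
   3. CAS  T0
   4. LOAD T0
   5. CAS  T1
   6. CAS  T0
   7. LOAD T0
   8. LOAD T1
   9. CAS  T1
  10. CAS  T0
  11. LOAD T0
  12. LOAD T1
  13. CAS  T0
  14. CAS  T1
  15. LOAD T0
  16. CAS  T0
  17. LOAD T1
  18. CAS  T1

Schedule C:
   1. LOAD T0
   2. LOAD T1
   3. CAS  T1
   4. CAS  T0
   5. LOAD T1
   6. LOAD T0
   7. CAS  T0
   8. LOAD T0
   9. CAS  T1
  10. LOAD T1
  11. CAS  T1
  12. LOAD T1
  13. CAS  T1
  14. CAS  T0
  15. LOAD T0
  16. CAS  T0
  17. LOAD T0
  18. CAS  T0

Simulating candidate B:
[1] T0.load  rd  (counter 5, T0.r 5)
[2] T1.load  rd  (counter 5, T1.r 5)
[3] T0.cas  hit  (counter 6, T0.r 5)
[4] T0.load  rd  (counter 6, T0.r 6)
[5] T1.cas  miss  (counter 6, T1.r 5)
[6] T0.cas  hit  (counter 7, T0.r 6)
[7] T0.load  rd  (counter 7, T0.r 7)
[8] T1.load  rd  (counter 7, T1.r 7)
[9] T1.cas  hit  (counter 8, T1.r 7)
[10] T0.cas  miss  (counter 8, T0.r 7)
[11] T0.load  rd  (counter 8, T0.r 8)
[12] T1.load  rd  (counter 8, T1.r 8)
[13] T0.cas  hit  (counter 9, T0.r 8)
[14] T1.cas  miss  (counter 9, T1.r 8)
[15] T0.load  rd  (counter 9, T0.r 9)
[16] T0.cas  hit  (counter 10, T0.r 9)
[17] T1.load  rd  (counter 10, T1.r 10)
[18] T1.cas  hit  (counter 11, T1.r 10)

B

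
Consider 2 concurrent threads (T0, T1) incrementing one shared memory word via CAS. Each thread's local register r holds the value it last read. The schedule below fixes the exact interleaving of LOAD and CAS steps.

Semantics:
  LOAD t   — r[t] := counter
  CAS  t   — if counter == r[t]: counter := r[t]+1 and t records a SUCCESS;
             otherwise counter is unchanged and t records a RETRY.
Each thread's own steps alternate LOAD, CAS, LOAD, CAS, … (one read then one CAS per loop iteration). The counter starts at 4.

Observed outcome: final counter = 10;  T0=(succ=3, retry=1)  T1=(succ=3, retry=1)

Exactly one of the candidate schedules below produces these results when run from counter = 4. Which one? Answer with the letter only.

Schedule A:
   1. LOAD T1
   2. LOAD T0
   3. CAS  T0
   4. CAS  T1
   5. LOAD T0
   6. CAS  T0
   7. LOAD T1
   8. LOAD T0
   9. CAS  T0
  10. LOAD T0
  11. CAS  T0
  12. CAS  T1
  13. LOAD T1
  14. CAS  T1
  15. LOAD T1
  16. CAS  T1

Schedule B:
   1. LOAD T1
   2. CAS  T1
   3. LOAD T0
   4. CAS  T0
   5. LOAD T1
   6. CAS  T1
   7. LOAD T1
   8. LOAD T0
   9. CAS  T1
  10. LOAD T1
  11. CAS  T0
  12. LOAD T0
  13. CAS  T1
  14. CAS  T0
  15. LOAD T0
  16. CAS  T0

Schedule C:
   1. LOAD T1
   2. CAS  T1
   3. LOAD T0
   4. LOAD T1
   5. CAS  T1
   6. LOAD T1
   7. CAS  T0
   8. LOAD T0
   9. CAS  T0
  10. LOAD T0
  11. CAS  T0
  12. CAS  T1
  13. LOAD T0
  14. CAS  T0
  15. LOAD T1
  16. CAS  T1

Run C:
step 1: T1 LOAD ⇒ load; ctr=4 reg=4
step 2: T1 CAS ⇒ ok; ctr=5 reg=4
step 3: T0 LOAD ⇒ load; ctr=5 reg=5
step 4: T1 LOAD ⇒ load; ctr=5 reg=5
step 5: T1 CAS ⇒ ok; ctr=6 reg=5
step 6: T1 LOAD ⇒ load; ctr=6 reg=6
step 7: T0 CAS ⇒ retry; ctr=6 reg=5
step 8: T0 LOAD ⇒ load; ctr=6 reg=6
step 9: T0 CAS ⇒ ok; ctr=7 reg=6
step 10: T0 LOAD ⇒ load; ctr=7 reg=7
step 11: T0 CAS ⇒ ok; ctr=8 reg=7
step 12: T1 CAS ⇒ retry; ctr=8 reg=6
step 13: T0 LOAD ⇒ load; ctr=8 reg=8
step 14: T0 CAS ⇒ ok; ctr=9 reg=8
step 15: T1 LOAD ⇒ load; ctr=9 reg=9
step 16: T1 CAS ⇒ ok; ctr=10 reg=9

C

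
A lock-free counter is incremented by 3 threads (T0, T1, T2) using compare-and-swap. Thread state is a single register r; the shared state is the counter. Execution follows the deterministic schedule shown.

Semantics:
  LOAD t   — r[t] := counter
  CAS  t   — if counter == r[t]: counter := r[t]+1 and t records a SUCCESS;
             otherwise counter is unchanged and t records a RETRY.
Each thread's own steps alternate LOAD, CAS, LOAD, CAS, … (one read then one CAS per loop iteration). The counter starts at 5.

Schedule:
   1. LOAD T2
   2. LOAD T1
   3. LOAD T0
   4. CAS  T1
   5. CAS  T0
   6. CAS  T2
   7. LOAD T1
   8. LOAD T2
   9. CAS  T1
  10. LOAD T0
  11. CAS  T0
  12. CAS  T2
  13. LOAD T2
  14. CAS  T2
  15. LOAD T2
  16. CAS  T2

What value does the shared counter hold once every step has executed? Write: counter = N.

counter = 10

T2 LOAD — after: cnt=5, r=5 — load
T1 LOAD — after: cnt=5, r=5 — load
T0 LOAD — after: cnt=5, r=5 — load
T1 CAS — after: cnt=6, r=5 — ok
T0 CAS — after: cnt=6, r=5 — retry
T2 CAS — after: cnt=6, r=5 — retry
T1 LOAD — after: cnt=6, r=6 — load
T2 LOAD — after: cnt=6, r=6 — load
T1 CAS — after: cnt=7, r=6 — ok
T0 LOAD — after: cnt=7, r=7 — load
T0 CAS — after: cnt=8, r=7 — ok
T2 CAS — after: cnt=8, r=6 — retry
T2 LOAD — after: cnt=8, r=8 — load
T2 CAS — after: cnt=9, r=8 — ok
T2 LOAD — after: cnt=9, r=9 — load
T2 CAS — after: cnt=10, r=9 — ok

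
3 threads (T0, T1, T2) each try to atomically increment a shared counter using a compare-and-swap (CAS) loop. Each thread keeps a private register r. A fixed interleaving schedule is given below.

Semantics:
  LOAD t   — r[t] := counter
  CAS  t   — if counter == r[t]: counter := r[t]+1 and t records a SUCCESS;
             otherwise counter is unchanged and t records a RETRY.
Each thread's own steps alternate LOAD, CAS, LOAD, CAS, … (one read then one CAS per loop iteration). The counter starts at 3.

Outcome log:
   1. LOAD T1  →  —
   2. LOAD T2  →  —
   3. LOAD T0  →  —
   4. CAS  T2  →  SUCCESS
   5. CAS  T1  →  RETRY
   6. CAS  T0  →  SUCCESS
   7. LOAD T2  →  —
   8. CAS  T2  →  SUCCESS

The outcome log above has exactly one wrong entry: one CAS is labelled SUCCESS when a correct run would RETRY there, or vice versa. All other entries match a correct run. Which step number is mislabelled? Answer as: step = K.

step = 6

Re-executing:
1. LOAD T1 → mem=3 r[T1]=3 [LOAD]
2. LOAD T2 → mem=3 r[T2]=3 [LOAD]
3. LOAD T0 → mem=3 r[T0]=3 [LOAD]
4. CAS T2 → mem=4 r[T2]=3 [OK]
5. CAS T1 → mem=4 r[T1]=3 [RETRY]
6. CAS T0 → mem=4 r[T0]=3 [RETRY]
7. LOAD T2 → mem=4 r[T2]=4 [LOAD]
8. CAS T2 → mem=5 r[T2]=4 [OK]
Log disagrees first at step 6.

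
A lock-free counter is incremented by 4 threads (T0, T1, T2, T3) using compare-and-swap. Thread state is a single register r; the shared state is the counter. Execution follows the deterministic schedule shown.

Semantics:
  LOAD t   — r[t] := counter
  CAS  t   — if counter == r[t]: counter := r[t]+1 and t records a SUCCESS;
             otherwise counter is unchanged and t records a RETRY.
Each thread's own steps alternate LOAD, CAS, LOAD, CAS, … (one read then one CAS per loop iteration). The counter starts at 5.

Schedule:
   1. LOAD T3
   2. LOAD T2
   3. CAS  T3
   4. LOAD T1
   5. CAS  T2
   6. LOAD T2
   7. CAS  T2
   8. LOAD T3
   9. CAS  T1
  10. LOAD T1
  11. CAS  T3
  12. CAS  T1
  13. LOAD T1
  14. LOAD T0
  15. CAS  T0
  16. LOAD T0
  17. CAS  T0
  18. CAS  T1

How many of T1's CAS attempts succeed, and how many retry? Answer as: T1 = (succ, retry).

T1 = (0, 3)

step 1: T3 LOAD ⇒ load; ctr=5 reg=5
step 2: T2 LOAD ⇒ load; ctr=5 reg=5
step 3: T3 CAS ⇒ ok; ctr=6 reg=5
step 4: T1 LOAD ⇒ load; ctr=6 reg=6
step 5: T2 CAS ⇒ retry; ctr=6 reg=5
step 6: T2 LOAD ⇒ load; ctr=6 reg=6
step 7: T2 CAS ⇒ ok; ctr=7 reg=6
step 8: T3 LOAD ⇒ load; ctr=7 reg=7
step 9: T1 CAS ⇒ retry; ctr=7 reg=6
step 10: T1 LOAD ⇒ load; ctr=7 reg=7
step 11: T3 CAS ⇒ ok; ctr=8 reg=7
step 12: T1 CAS ⇒ retry; ctr=8 reg=7
step 13: T1 LOAD ⇒ load; ctr=8 reg=8
step 14: T0 LOAD ⇒ load; ctr=8 reg=8
step 15: T0 CAS ⇒ ok; ctr=9 reg=8
step 16: T0 LOAD ⇒ load; ctr=9 reg=9
step 17: T0 CAS ⇒ ok; ctr=10 reg=9
step 18: T1 CAS ⇒ retry; ctr=10 reg=8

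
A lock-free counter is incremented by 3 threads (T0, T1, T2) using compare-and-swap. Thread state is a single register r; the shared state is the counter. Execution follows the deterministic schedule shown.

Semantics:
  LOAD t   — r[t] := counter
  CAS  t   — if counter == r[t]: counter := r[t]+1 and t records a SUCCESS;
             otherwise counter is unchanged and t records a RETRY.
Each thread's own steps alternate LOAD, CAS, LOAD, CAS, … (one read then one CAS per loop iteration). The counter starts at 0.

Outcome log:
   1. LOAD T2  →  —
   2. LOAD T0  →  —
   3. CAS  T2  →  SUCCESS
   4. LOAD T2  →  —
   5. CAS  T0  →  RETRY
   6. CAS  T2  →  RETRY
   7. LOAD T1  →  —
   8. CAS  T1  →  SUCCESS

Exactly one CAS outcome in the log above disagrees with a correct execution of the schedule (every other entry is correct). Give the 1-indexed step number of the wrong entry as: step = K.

Re-executing:
[1] T2.load  rd  (counter 0, T2.r 0)
[2] T0.load  rd  (counter 0, T0.r 0)
[3] T2.cas  hit  (counter 1, T2.r 0)
[4] T2.load  rd  (counter 1, T2.r 1)
[5] T0.cas  miss  (counter 1, T0.r 0)
[6] T2.cas  hit  (counter 2, T2.r 1)
[7] T1.load  rd  (counter 2, T1.r 2)
[8] T1.cas  hit  (counter 3, T1.r 2)
Log disagrees first at step 6.

step = 6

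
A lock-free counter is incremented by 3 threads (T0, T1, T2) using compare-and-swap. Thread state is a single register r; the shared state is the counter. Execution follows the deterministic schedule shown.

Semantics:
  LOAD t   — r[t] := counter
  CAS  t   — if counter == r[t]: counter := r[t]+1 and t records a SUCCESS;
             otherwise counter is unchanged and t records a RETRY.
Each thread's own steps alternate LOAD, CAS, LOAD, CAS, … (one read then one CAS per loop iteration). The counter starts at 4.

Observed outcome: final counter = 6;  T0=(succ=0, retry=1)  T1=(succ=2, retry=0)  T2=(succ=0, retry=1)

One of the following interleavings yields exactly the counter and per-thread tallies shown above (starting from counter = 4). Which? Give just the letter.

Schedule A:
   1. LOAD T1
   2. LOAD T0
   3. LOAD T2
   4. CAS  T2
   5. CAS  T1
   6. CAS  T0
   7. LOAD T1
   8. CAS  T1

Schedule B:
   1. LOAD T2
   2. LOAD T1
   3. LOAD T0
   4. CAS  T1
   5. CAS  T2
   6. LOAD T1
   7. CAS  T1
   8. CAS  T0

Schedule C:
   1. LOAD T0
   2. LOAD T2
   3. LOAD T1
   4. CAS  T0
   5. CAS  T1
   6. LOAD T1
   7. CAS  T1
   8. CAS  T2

Run B:
[1] T2.load  rd  (counter 4, T2.r 4)
[2] T1.load  rd  (counter 4, T1.r 4)
[3] T0.load  rd  (counter 4, T0.r 4)
[4] T1.cas  hit  (counter 5, T1.r 4)
[5] T2.cas  miss  (counter 5, T2.r 4)
[6] T1.load  rd  (counter 5, T1.r 5)
[7] T1.cas  hit  (counter 6, T1.r 5)
[8] T0.cas  miss  (counter 6, T0.r 4)

B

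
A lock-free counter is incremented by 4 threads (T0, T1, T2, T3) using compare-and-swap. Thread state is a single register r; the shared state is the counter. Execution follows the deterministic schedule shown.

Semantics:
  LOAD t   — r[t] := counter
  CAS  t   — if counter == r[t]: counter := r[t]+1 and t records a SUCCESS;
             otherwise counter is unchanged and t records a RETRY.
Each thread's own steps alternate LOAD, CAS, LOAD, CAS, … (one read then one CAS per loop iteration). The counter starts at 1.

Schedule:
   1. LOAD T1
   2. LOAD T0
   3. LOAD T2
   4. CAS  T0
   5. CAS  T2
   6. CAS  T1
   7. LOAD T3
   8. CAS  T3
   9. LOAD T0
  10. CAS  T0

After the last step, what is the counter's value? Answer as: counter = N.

counter = 4

#1 T1 reads 1
#2 T0 reads 1
#3 T2 reads 1
#4 T0 CAS(1→2) writes; counter now 2
#5 T2 CAS(1→2) fails; counter now 2
#6 T1 CAS(1→2) fails; counter now 2
#7 T3 reads 2
#8 T3 CAS(2→3) writes; counter now 3
#9 T0 reads 3
#10 T0 CAS(3→4) writes; counter now 4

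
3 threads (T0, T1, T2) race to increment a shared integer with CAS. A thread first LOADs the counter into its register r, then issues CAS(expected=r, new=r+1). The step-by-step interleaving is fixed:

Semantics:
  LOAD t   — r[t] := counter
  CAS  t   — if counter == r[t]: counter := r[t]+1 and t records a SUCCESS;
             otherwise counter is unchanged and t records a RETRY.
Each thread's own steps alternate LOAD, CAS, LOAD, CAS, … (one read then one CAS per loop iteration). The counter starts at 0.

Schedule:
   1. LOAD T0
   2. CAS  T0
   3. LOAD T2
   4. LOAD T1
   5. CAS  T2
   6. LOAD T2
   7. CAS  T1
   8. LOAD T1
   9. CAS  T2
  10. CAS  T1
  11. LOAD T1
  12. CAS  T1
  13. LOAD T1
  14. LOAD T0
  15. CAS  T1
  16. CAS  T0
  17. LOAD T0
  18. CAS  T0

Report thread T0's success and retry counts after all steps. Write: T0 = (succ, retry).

[1] T0.load  rd  (counter 0, T0.r 0)
[2] T0.cas  hit  (counter 1, T0.r 0)
[3] T2.load  rd  (counter 1, T2.r 1)
[4] T1.load  rd  (counter 1, T1.r 1)
[5] T2.cas  hit  (counter 2, T2.r 1)
[6] T2.load  rd  (counter 2, T2.r 2)
[7] T1.cas  miss  (counter 2, T1.r 1)
[8] T1.load  rd  (counter 2, T1.r 2)
[9] T2.cas  hit  (counter 3, T2.r 2)
[10] T1.cas  miss  (counter 3, T1.r 2)
[11] T1.load  rd  (counter 3, T1.r 3)
[12] T1.cas  hit  (counter 4, T1.r 3)
[13] T1.load  rd  (counter 4, T1.r 4)
[14] T0.load  rd  (counter 4, T0.r 4)
[15] T1.cas  hit  (counter 5, T1.r 4)
[16] T0.cas  miss  (counter 5, T0.r 4)
[17] T0.load  rd  (counter 5, T0.r 5)
[18] T0.cas  hit  (counter 6, T0.r 5)

T0 = (2, 1)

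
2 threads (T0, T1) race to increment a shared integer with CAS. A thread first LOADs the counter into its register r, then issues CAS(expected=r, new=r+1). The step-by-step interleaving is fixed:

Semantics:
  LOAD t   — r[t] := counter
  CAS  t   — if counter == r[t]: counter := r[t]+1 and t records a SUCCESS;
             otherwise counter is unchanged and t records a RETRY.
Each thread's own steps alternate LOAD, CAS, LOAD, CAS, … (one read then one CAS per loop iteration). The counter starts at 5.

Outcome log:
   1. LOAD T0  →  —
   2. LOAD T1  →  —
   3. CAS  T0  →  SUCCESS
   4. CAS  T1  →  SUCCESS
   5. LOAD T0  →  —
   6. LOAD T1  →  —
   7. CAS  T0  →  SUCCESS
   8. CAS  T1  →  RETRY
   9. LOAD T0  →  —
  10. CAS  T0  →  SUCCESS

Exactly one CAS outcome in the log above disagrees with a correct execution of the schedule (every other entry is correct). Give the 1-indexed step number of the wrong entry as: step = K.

step = 4

Re-executing:
T0 LOAD — after: cnt=5, r=5 — load
T1 LOAD — after: cnt=5, r=5 — load
T0 CAS — after: cnt=6, r=5 — ok
T1 CAS — after: cnt=6, r=5 — retry
T0 LOAD — after: cnt=6, r=6 — load
T1 LOAD — after: cnt=6, r=6 — load
T0 CAS — after: cnt=7, r=6 — ok
T1 CAS — after: cnt=7, r=6 — retry
T0 LOAD — after: cnt=7, r=7 — load
T0 CAS — after: cnt=8, r=7 — ok
Log disagrees first at step 4.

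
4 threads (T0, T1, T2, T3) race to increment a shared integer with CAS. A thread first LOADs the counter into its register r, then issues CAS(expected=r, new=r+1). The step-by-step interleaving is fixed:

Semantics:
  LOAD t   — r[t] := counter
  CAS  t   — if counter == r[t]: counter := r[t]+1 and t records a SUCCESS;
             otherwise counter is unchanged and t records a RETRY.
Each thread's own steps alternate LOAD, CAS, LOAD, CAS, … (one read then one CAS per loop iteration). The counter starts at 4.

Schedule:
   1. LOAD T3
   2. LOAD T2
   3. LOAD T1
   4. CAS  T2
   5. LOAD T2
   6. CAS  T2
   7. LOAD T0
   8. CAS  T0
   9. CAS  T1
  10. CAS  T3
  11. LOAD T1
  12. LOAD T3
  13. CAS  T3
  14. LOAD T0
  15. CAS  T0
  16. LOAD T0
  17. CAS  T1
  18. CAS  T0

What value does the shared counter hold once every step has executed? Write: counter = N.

counter = 10

step 1: T3 LOAD ⇒ load; ctr=4 reg=4
step 2: T2 LOAD ⇒ load; ctr=4 reg=4
step 3: T1 LOAD ⇒ load; ctr=4 reg=4
step 4: T2 CAS ⇒ ok; ctr=5 reg=4
step 5: T2 LOAD ⇒ load; ctr=5 reg=5
step 6: T2 CAS ⇒ ok; ctr=6 reg=5
step 7: T0 LOAD ⇒ load; ctr=6 reg=6
step 8: T0 CAS ⇒ ok; ctr=7 reg=6
step 9: T1 CAS ⇒ retry; ctr=7 reg=4
step 10: T3 CAS ⇒ retry; ctr=7 reg=4
step 11: T1 LOAD ⇒ load; ctr=7 reg=7
step 12: T3 LOAD ⇒ load; ctr=7 reg=7
step 13: T3 CAS ⇒ ok; ctr=8 reg=7
step 14: T0 LOAD ⇒ load; ctr=8 reg=8
step 15: T0 CAS ⇒ ok; ctr=9 reg=8
step 16: T0 LOAD ⇒ load; ctr=9 reg=9
step 17: T1 CAS ⇒ retry; ctr=9 reg=7
step 18: T0 CAS ⇒ ok; ctr=10 reg=9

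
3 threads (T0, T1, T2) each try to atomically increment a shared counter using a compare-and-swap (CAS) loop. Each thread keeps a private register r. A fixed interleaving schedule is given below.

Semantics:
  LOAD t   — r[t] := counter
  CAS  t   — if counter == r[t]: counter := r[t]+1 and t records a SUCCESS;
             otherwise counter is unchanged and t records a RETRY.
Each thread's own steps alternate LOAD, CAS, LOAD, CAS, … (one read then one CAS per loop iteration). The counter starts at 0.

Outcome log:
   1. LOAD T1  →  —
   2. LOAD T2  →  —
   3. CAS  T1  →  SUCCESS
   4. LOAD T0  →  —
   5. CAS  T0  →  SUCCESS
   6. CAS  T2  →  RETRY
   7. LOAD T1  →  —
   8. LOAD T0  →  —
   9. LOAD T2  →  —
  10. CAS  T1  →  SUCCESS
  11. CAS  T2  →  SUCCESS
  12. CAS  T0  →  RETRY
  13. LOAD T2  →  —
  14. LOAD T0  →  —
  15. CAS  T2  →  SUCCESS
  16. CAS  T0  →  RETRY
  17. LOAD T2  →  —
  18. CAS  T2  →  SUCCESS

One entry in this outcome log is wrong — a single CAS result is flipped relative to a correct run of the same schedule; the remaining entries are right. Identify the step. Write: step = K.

step = 11

Correct run:
1. LOAD T1 → mem=0 r[T1]=0 [LOAD]
2. LOAD T2 → mem=0 r[T2]=0 [LOAD]
3. CAS T1 → mem=1 r[T1]=0 [OK]
4. LOAD T0 → mem=1 r[T0]=1 [LOAD]
5. CAS T0 → mem=2 r[T0]=1 [OK]
6. CAS T2 → mem=2 r[T2]=0 [RETRY]
7. LOAD T1 → mem=2 r[T1]=2 [LOAD]
8. LOAD T0 → mem=2 r[T0]=2 [LOAD]
9. LOAD T2 → mem=2 r[T2]=2 [LOAD]
10. CAS T1 → mem=3 r[T1]=2 [OK]
11. CAS T2 → mem=3 r[T2]=2 [RETRY]
12. CAS T0 → mem=3 r[T0]=2 [RETRY]
13. LOAD T2 → mem=3 r[T2]=3 [LOAD]
14. LOAD T0 → mem=3 r[T0]=3 [LOAD]
15. CAS T2 → mem=4 r[T2]=3 [OK]
16. CAS T0 → mem=4 r[T0]=3 [RETRY]
17. LOAD T2 → mem=4 r[T2]=4 [LOAD]
18. CAS T2 → mem=5 r[T2]=4 [OK]
Mismatch at 11.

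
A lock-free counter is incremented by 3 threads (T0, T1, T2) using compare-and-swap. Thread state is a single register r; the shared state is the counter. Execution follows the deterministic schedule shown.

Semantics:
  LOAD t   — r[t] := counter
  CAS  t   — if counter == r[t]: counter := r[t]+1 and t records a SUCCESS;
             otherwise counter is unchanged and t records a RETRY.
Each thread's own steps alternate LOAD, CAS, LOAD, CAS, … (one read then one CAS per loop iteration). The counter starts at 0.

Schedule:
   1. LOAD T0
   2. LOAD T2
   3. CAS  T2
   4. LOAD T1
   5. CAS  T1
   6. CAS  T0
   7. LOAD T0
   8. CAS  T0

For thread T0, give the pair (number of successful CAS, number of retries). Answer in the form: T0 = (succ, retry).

T0 = (1, 1)

step 1: T0 LOAD ⇒ load; ctr=0 reg=0
step 2: T2 LOAD ⇒ load; ctr=0 reg=0
step 3: T2 CAS ⇒ ok; ctr=1 reg=0
step 4: T1 LOAD ⇒ load; ctr=1 reg=1
step 5: T1 CAS ⇒ ok; ctr=2 reg=1
step 6: T0 CAS ⇒ retry; ctr=2 reg=0
step 7: T0 LOAD ⇒ load; ctr=2 reg=2
step 8: T0 CAS ⇒ ok; ctr=3 reg=2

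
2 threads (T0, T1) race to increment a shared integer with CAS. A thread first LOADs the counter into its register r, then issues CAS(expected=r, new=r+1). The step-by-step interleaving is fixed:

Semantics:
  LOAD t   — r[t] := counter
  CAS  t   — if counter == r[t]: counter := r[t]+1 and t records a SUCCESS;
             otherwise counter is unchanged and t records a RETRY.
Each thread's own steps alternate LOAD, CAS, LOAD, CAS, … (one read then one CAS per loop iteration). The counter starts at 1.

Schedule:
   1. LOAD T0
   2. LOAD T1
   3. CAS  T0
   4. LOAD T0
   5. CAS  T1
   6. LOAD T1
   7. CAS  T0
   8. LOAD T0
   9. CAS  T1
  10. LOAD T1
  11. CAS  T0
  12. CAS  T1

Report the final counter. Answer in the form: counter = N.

counter = 4

step 1: T0 LOAD ⇒ load; ctr=1 reg=1
step 2: T1 LOAD ⇒ load; ctr=1 reg=1
step 3: T0 CAS ⇒ ok; ctr=2 reg=1
step 4: T0 LOAD ⇒ load; ctr=2 reg=2
step 5: T1 CAS ⇒ retry; ctr=2 reg=1
step 6: T1 LOAD ⇒ load; ctr=2 reg=2
step 7: T0 CAS ⇒ ok; ctr=3 reg=2
step 8: T0 LOAD ⇒ load; ctr=3 reg=3
step 9: T1 CAS ⇒ retry; ctr=3 reg=2
step 10: T1 LOAD ⇒ load; ctr=3 reg=3
step 11: T0 CAS ⇒ ok; ctr=4 reg=3
step 12: T1 CAS ⇒ retry; ctr=4 reg=3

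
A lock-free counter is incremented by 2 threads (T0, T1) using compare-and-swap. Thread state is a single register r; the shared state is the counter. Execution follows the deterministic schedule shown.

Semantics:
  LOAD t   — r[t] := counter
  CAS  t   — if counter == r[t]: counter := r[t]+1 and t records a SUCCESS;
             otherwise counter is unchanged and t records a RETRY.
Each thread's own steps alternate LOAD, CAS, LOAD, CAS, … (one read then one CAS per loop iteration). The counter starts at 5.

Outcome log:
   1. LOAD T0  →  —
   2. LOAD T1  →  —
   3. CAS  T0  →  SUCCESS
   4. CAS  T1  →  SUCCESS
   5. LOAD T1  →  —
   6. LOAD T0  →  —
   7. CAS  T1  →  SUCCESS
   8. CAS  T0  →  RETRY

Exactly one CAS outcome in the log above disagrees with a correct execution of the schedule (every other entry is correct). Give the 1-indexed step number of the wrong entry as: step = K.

Correct run:
[1] T0.load  rd  (counter 5, T0.r 5)
[2] T1.load  rd  (counter 5, T1.r 5)
[3] T0.cas  hit  (counter 6, T0.r 5)
[4] T1.cas  miss  (counter 6, T1.r 5)
[5] T1.load  rd  (counter 6, T1.r 6)
[6] T0.load  rd  (counter 6, T0.r 6)
[7] T1.cas  hit  (counter 7, T1.r 6)
[8] T0.cas  miss  (counter 7, T0.r 6)
Flip is step 4.

step = 4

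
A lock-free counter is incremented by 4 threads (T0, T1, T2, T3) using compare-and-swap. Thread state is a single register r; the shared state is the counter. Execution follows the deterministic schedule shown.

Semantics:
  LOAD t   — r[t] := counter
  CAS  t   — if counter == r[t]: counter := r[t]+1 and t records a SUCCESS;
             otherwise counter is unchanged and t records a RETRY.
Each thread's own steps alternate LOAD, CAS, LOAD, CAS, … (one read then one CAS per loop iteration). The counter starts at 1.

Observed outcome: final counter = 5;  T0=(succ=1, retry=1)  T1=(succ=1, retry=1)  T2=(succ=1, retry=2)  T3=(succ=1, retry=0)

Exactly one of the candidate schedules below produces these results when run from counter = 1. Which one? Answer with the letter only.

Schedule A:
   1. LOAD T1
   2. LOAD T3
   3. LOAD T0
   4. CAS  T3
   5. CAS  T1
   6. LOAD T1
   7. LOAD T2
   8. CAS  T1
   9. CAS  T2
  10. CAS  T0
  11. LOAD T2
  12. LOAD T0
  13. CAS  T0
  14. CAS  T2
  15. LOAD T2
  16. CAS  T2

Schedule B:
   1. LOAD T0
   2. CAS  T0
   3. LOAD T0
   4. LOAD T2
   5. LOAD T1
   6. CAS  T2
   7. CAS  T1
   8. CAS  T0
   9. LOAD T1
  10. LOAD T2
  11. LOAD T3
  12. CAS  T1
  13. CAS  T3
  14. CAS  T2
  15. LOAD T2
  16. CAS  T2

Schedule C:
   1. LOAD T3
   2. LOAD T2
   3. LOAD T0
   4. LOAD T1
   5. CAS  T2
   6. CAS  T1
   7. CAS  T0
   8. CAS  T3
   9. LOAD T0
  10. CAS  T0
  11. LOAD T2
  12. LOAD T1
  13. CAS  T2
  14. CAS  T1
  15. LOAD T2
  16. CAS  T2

Simulating candidate A:
[1] T1.load  rd  (counter 1, T1.r 1)
[2] T3.load  rd  (counter 1, T3.r 1)
[3] T0.load  rd  (counter 1, T0.r 1)
[4] T3.cas  hit  (counter 2, T3.r 1)
[5] T1.cas  miss  (counter 2, T1.r 1)
[6] T1.load  rd  (counter 2, T1.r 2)
[7] T2.load  rd  (counter 2, T2.r 2)
[8] T1.cas  hit  (counter 3, T1.r 2)
[9] T2.cas  miss  (counter 3, T2.r 2)
[10] T0.cas  miss  (counter 3, T0.r 1)
[11] T2.load  rd  (counter 3, T2.r 3)
[12] T0.load  rd  (counter 3, T0.r 3)
[13] T0.cas  hit  (counter 4, T0.r 3)
[14] T2.cas  miss  (counter 4, T2.r 3)
[15] T2.load  rd  (counter 4, T2.r 4)
[16] T2.cas  hit  (counter 5, T2.r 4)

A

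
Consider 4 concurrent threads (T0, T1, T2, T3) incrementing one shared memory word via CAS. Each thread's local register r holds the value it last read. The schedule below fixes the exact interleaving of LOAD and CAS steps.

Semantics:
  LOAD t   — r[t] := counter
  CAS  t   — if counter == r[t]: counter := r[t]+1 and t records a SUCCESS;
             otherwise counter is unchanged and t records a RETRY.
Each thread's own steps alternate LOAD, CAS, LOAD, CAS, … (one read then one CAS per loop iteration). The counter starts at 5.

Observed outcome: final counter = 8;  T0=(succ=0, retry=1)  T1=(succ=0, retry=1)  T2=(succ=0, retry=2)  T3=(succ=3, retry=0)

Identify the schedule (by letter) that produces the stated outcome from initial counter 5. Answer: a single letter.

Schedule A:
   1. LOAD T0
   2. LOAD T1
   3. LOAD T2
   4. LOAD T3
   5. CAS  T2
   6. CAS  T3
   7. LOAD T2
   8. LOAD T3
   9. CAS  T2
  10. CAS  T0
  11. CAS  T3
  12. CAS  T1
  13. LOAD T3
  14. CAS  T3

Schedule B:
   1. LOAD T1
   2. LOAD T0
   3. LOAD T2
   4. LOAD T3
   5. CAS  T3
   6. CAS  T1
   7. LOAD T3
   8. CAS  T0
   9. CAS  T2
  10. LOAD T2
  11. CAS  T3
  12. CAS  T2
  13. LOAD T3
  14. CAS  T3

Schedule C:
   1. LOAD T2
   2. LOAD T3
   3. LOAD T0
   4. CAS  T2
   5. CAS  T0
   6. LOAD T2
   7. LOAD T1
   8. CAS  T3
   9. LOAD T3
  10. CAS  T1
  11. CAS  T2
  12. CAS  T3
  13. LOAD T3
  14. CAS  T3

B

Run B:
T1 LOAD — after: cnt=5, r=5 — load
T0 LOAD — after: cnt=5, r=5 — load
T2 LOAD — after: cnt=5, r=5 — load
T3 LOAD — after: cnt=5, r=5 — load
T3 CAS — after: cnt=6, r=5 — ok
T1 CAS — after: cnt=6, r=5 — retry
T3 LOAD — after: cnt=6, r=6 — load
T0 CAS — after: cnt=6, r=5 — retry
T2 CAS — after: cnt=6, r=5 — retry
T2 LOAD — after: cnt=6, r=6 — load
T3 CAS — after: cnt=7, r=6 — ok
T2 CAS — after: cnt=7, r=6 — retry
T3 LOAD — after: cnt=7, r=7 — load
T3 CAS — after: cnt=8, r=7 — ok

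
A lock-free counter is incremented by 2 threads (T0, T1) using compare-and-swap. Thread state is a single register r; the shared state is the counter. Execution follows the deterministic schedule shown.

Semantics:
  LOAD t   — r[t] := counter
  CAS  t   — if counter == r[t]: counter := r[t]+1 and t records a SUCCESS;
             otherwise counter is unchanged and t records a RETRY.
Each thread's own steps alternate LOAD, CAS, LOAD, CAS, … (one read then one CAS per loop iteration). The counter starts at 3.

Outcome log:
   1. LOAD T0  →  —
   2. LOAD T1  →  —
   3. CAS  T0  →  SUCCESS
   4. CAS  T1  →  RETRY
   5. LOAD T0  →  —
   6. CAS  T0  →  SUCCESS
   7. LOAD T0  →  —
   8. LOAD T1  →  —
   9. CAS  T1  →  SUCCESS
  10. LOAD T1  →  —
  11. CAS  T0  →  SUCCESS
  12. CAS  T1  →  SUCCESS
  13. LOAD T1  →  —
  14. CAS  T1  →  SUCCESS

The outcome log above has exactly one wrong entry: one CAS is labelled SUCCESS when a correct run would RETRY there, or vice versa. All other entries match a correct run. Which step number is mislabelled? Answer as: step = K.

Correct run:
1. LOAD T0 → mem=3 r[T0]=3 [LOAD]
2. LOAD T1 → mem=3 r[T1]=3 [LOAD]
3. CAS T0 → mem=4 r[T0]=3 [OK]
4. CAS T1 → mem=4 r[T1]=3 [RETRY]
5. LOAD T0 → mem=4 r[T0]=4 [LOAD]
6. CAS T0 → mem=5 r[T0]=4 [OK]
7. LOAD T0 → mem=5 r[T0]=5 [LOAD]
8. LOAD T1 → mem=5 r[T1]=5 [LOAD]
9. CAS T1 → mem=6 r[T1]=5 [OK]
10. LOAD T1 → mem=6 r[T1]=6 [LOAD]
11. CAS T0 → mem=6 r[T0]=5 [RETRY]
12. CAS T1 → mem=7 r[T1]=6 [OK]
13. LOAD T1 → mem=7 r[T1]=7 [LOAD]
14. CAS T1 → mem=8 r[T1]=7 [OK]
Log disagrees first at step 11.

step = 11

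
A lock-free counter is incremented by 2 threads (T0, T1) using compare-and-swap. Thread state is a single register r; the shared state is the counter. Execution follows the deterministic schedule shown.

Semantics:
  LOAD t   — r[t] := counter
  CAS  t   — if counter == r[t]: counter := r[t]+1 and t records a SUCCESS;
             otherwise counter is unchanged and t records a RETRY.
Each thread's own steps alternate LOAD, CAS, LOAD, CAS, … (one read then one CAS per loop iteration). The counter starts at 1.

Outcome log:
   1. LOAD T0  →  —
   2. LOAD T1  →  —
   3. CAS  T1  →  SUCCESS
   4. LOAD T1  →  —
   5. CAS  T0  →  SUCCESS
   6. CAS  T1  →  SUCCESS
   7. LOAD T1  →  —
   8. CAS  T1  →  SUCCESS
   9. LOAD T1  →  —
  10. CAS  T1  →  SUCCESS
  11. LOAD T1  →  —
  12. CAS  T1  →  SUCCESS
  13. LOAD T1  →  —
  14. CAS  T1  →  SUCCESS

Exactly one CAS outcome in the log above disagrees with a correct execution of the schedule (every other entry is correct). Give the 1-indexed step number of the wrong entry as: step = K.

step = 5

Correct run:
[1] T0.load  rd  (counter 1, T0.r 1)
[2] T1.load  rd  (counter 1, T1.r 1)
[3] T1.cas  hit  (counter 2, T1.r 1)
[4] T1.load  rd  (counter 2, T1.r 2)
[5] T0.cas  miss  (counter 2, T0.r 1)
[6] T1.cas  hit  (counter 3, T1.r 2)
[7] T1.load  rd  (counter 3, T1.r 3)
[8] T1.cas  hit  (counter 4, T1.r 3)
[9] T1.load  rd  (counter 4, T1.r 4)
[10] T1.cas  hit  (counter 5, T1.r 4)
[11] T1.load  rd  (counter 5, T1.r 5)
[12] T1.cas  hit  (counter 6, T1.r 5)
[13] T1.load  rd  (counter 6, T1.r 6)
[14] T1.cas  hit  (counter 7, T1.r 6)
Mismatch at 5.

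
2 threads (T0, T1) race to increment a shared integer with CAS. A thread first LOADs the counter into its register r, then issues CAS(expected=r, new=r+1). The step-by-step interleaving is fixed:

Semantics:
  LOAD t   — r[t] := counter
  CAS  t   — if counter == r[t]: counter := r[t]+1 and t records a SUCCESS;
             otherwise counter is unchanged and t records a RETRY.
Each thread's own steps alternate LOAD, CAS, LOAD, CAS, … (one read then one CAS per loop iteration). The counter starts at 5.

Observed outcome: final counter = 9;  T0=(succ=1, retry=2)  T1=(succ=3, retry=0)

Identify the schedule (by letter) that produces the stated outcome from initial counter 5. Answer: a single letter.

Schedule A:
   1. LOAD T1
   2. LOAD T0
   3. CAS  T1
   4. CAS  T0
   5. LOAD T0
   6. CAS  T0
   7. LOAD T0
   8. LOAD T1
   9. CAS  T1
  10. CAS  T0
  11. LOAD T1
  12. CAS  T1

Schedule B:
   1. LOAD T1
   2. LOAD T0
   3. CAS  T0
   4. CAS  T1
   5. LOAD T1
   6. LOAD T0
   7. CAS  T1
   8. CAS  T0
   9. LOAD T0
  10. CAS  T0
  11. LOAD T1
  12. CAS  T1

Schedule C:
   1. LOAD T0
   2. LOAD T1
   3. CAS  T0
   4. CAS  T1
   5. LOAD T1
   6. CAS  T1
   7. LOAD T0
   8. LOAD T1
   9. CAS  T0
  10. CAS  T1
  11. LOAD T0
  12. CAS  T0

A

Run A:
step 1: T1 LOAD ⇒ load; ctr=5 reg=5
step 2: T0 LOAD ⇒ load; ctr=5 reg=5
step 3: T1 CAS ⇒ ok; ctr=6 reg=5
step 4: T0 CAS ⇒ retry; ctr=6 reg=5
step 5: T0 LOAD ⇒ load; ctr=6 reg=6
step 6: T0 CAS ⇒ ok; ctr=7 reg=6
step 7: T0 LOAD ⇒ load; ctr=7 reg=7
step 8: T1 LOAD ⇒ load; ctr=7 reg=7
step 9: T1 CAS ⇒ ok; ctr=8 reg=7
step 10: T0 CAS ⇒ retry; ctr=8 reg=7
step 11: T1 LOAD ⇒ load; ctr=8 reg=8
step 12: T1 CAS ⇒ ok; ctr=9 reg=8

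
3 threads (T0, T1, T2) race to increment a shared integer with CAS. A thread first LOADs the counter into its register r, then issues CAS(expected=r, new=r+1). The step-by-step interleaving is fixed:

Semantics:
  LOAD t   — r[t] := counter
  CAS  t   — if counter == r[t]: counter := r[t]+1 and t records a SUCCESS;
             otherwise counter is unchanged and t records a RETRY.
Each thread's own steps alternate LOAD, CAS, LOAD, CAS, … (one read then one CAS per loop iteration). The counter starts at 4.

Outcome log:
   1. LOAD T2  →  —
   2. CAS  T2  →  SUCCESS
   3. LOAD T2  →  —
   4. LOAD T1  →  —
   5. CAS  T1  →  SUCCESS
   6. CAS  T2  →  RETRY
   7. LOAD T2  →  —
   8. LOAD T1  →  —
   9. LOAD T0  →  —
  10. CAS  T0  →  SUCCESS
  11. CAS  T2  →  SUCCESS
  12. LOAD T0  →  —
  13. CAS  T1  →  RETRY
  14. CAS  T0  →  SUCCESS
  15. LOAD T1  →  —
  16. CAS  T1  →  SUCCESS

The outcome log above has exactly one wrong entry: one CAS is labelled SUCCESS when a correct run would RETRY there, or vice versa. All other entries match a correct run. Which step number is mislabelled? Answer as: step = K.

step = 11

Reference trace:
1. LOAD T2 → mem=4 r[T2]=4 [LOAD]
2. CAS T2 → mem=5 r[T2]=4 [OK]
3. LOAD T2 → mem=5 r[T2]=5 [LOAD]
4. LOAD T1 → mem=5 r[T1]=5 [LOAD]
5. CAS T1 → mem=6 r[T1]=5 [OK]
6. CAS T2 → mem=6 r[T2]=5 [RETRY]
7. LOAD T2 → mem=6 r[T2]=6 [LOAD]
8. LOAD T1 → mem=6 r[T1]=6 [LOAD]
9. LOAD T0 → mem=6 r[T0]=6 [LOAD]
10. CAS T0 → mem=7 r[T0]=6 [OK]
11. CAS T2 → mem=7 r[T2]=6 [RETRY]
12. LOAD T0 → mem=7 r[T0]=7 [LOAD]
13. CAS T1 → mem=7 r[T1]=6 [RETRY]
14. CAS T0 → mem=8 r[T0]=7 [OK]
15. LOAD T1 → mem=8 r[T1]=8 [LOAD]
16. CAS T1 → mem=9 r[T1]=8 [OK]
Mismatch at 11.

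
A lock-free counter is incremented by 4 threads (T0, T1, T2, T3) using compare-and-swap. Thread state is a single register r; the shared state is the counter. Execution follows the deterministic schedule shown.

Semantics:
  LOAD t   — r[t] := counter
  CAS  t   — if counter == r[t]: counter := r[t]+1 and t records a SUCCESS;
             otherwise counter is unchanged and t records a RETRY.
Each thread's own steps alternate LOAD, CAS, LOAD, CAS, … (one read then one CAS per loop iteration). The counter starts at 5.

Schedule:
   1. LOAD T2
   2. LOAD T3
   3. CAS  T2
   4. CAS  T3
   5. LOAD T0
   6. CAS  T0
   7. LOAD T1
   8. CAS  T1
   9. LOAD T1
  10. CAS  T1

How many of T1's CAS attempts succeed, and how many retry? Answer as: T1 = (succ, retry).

   1) LOAD T2:  M=5  r_T2=5
   2) LOAD T3:  M=5  r_T3=5
   3) CAS  T2:  M=6  r_T2=5 ✓
   4) CAS  T3:  M=6  r_T3=5 ✗
   5) LOAD T0:  M=6  r_T0=6
   6) CAS  T0:  M=7  r_T0=6 ✓
   7) LOAD T1:  M=7  r_T1=7
   8) CAS  T1:  M=8  r_T1=7 ✓
   9) LOAD T1:  M=8  r_T1=8
  10) CAS  T1:  M=9  r_T1=8 ✓

T1 = (2, 0)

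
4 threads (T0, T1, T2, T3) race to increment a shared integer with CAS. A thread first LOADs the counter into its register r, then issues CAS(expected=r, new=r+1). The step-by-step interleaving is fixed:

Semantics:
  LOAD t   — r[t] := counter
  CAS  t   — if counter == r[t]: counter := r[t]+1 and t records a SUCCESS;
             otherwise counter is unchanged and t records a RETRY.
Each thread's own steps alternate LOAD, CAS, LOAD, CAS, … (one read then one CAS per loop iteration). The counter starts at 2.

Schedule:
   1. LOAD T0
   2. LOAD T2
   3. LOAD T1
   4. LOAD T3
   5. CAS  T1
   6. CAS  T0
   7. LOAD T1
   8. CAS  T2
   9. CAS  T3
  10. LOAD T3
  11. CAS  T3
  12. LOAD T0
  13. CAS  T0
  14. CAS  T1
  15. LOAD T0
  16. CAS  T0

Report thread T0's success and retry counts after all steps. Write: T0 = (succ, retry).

T0 = (2, 1)

step 1: T0 LOAD ⇒ load; ctr=2 reg=2
step 2: T2 LOAD ⇒ load; ctr=2 reg=2
step 3: T1 LOAD ⇒ load; ctr=2 reg=2
step 4: T3 LOAD ⇒ load; ctr=2 reg=2
step 5: T1 CAS ⇒ ok; ctr=3 reg=2
step 6: T0 CAS ⇒ retry; ctr=3 reg=2
step 7: T1 LOAD ⇒ load; ctr=3 reg=3
step 8: T2 CAS ⇒ retry; ctr=3 reg=2
step 9: T3 CAS ⇒ retry; ctr=3 reg=2
step 10: T3 LOAD ⇒ load; ctr=3 reg=3
step 11: T3 CAS ⇒ ok; ctr=4 reg=3
step 12: T0 LOAD ⇒ load; ctr=4 reg=4
step 13: T0 CAS ⇒ ok; ctr=5 reg=4
step 14: T1 CAS ⇒ retry; ctr=5 reg=3
step 15: T0 LOAD ⇒ load; ctr=5 reg=5
step 16: T0 CAS ⇒ ok; ctr=6 reg=5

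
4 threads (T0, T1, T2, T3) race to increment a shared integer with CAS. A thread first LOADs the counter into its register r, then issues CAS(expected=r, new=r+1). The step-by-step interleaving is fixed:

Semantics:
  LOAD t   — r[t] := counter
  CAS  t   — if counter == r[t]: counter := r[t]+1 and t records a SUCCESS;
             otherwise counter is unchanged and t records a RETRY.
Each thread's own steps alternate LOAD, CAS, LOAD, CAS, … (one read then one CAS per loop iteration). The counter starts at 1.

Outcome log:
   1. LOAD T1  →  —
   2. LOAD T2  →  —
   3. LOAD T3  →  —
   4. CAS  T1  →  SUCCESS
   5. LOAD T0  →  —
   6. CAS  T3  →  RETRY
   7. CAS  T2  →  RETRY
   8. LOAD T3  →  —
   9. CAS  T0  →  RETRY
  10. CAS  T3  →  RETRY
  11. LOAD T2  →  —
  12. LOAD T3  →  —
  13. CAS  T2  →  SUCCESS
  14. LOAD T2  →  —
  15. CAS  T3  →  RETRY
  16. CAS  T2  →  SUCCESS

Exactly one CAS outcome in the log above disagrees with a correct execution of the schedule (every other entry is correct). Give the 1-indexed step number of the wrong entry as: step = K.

Re-executing:
step 1: T1 LOAD ⇒ load; ctr=1 reg=1
step 2: T2 LOAD ⇒ load; ctr=1 reg=1
step 3: T3 LOAD ⇒ load; ctr=1 reg=1
step 4: T1 CAS ⇒ ok; ctr=2 reg=1
step 5: T0 LOAD ⇒ load; ctr=2 reg=2
step 6: T3 CAS ⇒ retry; ctr=2 reg=1
step 7: T2 CAS ⇒ retry; ctr=2 reg=1
step 8: T3 LOAD ⇒ load; ctr=2 reg=2
step 9: T0 CAS ⇒ ok; ctr=3 reg=2
step 10: T3 CAS ⇒ retry; ctr=3 reg=2
step 11: T2 LOAD ⇒ load; ctr=3 reg=3
step 12: T3 LOAD ⇒ load; ctr=3 reg=3
step 13: T2 CAS ⇒ ok; ctr=4 reg=3
step 14: T2 LOAD ⇒ load; ctr=4 reg=4
step 15: T3 CAS ⇒ retry; ctr=4 reg=3
step 16: T2 CAS ⇒ ok; ctr=5 reg=4
Log disagrees first at step 9.

step = 9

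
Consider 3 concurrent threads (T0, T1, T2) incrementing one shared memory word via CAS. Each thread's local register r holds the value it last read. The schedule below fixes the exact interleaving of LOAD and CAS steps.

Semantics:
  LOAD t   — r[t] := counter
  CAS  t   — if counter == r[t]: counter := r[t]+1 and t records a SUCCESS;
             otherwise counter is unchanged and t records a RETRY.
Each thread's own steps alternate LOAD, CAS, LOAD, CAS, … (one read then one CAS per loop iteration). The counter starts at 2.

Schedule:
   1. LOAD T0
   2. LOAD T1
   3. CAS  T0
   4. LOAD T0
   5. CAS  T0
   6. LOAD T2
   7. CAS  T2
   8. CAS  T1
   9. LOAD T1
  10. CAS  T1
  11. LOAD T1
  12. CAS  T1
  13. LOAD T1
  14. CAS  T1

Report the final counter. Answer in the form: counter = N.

counter = 8

step 1: T0 LOAD ⇒ load; ctr=2 reg=2
step 2: T1 LOAD ⇒ load; ctr=2 reg=2
step 3: T0 CAS ⇒ ok; ctr=3 reg=2
step 4: T0 LOAD ⇒ load; ctr=3 reg=3
step 5: T0 CAS ⇒ ok; ctr=4 reg=3
step 6: T2 LOAD ⇒ load; ctr=4 reg=4
step 7: T2 CAS ⇒ ok; ctr=5 reg=4
step 8: T1 CAS ⇒ retry; ctr=5 reg=2
step 9: T1 LOAD ⇒ load; ctr=5 reg=5
step 10: T1 CAS ⇒ ok; ctr=6 reg=5
step 11: T1 LOAD ⇒ load; ctr=6 reg=6
step 12: T1 CAS ⇒ ok; ctr=7 reg=6
step 13: T1 LOAD ⇒ load; ctr=7 reg=7
step 14: T1 CAS ⇒ ok; ctr=8 reg=7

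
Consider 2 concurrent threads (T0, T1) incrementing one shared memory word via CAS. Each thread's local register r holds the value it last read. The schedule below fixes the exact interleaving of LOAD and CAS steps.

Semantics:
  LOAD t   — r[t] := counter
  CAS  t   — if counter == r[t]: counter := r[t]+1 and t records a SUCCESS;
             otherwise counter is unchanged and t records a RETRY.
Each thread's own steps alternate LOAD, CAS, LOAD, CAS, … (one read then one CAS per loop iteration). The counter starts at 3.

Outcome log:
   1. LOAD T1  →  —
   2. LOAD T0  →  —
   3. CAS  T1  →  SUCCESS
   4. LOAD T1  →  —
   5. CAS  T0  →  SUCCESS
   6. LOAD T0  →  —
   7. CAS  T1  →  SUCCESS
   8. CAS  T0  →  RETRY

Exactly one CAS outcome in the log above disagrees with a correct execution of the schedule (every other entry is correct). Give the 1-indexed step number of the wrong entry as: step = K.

Re-executing:
T1 LOAD — after: cnt=3, r=3 — load
T0 LOAD — after: cnt=3, r=3 — load
T1 CAS — after: cnt=4, r=3 — ok
T1 LOAD — after: cnt=4, r=4 — load
T0 CAS — after: cnt=4, r=3 — retry
T0 LOAD — after: cnt=4, r=4 — load
T1 CAS — after: cnt=5, r=4 — ok
T0 CAS — after: cnt=5, r=4 — retry
Log disagrees first at step 5.

step = 5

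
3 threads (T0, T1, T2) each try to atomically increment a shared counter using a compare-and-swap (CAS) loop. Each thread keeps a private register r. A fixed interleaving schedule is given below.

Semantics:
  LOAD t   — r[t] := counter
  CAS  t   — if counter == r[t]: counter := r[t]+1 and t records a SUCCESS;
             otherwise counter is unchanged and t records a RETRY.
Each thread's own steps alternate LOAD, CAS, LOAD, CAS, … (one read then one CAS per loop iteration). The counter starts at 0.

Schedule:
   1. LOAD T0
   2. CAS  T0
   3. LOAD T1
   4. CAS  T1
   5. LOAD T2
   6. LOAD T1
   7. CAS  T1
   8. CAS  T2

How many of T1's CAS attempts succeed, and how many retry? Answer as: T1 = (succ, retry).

T1 = (2, 0)

step 1: T0 LOAD ⇒ load; ctr=0 reg=0
step 2: T0 CAS ⇒ ok; ctr=1 reg=0
step 3: T1 LOAD ⇒ load; ctr=1 reg=1
step 4: T1 CAS ⇒ ok; ctr=2 reg=1
step 5: T2 LOAD ⇒ load; ctr=2 reg=2
step 6: T1 LOAD ⇒ load; ctr=2 reg=2
step 7: T1 CAS ⇒ ok; ctr=3 reg=2
step 8: T2 CAS ⇒ retry; ctr=3 reg=2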